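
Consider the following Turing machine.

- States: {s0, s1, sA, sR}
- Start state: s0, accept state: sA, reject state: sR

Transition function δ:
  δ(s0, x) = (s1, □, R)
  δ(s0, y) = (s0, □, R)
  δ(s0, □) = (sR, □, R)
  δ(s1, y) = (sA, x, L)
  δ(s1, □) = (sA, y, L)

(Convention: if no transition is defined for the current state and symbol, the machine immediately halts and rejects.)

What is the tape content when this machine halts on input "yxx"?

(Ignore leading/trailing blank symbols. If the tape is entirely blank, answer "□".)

Execution trace:
Initial: [s0]yxx
Step 1: δ(s0, y) = (s0, □, R) → □[s0]xx
Step 2: δ(s0, x) = (s1, □, R) → □□[s1]x

No transition is defined for δ(s1, x). By convention the machine halts and rejects.

Final tape (ignoring leading/trailing blanks): x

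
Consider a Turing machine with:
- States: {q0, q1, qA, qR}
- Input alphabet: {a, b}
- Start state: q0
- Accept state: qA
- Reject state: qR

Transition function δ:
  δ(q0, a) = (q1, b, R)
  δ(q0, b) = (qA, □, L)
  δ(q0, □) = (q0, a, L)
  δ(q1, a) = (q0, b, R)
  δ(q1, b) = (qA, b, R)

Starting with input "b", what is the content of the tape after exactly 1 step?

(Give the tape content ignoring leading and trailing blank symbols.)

Execution trace:
Initial: [q0]b
Step 1: δ(q0, b) = (qA, □, L) → [qA]□□

The machine reaches the accept state qA and halts.

After 1 step, the tape (ignoring leading/trailing blanks) is: □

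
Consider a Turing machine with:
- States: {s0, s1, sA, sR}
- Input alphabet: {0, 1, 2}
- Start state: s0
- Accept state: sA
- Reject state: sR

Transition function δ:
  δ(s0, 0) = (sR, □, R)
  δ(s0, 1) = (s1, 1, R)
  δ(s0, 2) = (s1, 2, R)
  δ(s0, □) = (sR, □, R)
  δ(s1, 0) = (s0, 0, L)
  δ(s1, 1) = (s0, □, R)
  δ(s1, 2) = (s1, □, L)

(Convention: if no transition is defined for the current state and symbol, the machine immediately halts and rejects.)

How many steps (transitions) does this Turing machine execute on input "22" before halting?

Execution trace:
Initial: [s0]22
Step 1: δ(s0, 2) = (s1, 2, R) → 2[s1]2
Step 2: δ(s1, 2) = (s1, □, L) → [s1]2□
Step 3: δ(s1, 2) = (s1, □, L) → [s1]□□□

No transition is defined for δ(s1, □). By convention the machine halts and rejects.

The machine executed 3 steps before halting.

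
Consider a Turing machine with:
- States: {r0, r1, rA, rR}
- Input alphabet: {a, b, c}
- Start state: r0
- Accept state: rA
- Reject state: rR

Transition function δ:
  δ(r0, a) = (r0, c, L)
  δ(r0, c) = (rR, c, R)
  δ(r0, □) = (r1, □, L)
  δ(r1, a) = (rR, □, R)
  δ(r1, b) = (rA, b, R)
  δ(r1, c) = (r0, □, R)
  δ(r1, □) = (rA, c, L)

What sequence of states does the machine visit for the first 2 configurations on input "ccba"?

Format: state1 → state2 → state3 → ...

Execution trace:
Initial: [r0]ccba
Step 1: δ(r0, c) = (rR, c, R) → c[rR]cba

The machine reaches the reject state rR and halts.

State sequence: r0 → rR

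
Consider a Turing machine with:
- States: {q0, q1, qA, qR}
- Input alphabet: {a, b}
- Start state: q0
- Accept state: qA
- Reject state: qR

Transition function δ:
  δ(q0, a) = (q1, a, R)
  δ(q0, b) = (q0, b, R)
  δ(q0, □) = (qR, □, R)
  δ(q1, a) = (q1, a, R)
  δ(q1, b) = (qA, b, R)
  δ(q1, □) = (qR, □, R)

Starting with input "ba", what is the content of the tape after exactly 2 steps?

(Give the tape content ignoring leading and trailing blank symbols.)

Execution trace:
Initial: [q0]ba
Step 1: δ(q0, b) = (q0, b, R) → b[q0]a
Step 2: δ(q0, a) = (q1, a, R) → ba[q1]□

After 2 steps, the tape (ignoring leading/trailing blanks) is: ba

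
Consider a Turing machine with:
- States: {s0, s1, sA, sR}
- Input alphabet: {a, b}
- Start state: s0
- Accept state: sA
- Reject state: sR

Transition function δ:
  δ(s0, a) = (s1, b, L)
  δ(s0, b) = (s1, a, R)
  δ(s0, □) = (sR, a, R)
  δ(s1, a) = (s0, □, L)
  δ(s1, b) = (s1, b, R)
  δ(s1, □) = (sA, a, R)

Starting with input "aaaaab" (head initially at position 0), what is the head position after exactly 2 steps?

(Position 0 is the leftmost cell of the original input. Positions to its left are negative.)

Execution trace (head position shown):
Step 0: [s0]aaaaab  (head at position 0)
Step 1: move left → [s1]□baaaab  (head at position -1)
Step 2: move right → a[sA]baaaab  (head at position 0)

After 2 steps, the head is at position 0.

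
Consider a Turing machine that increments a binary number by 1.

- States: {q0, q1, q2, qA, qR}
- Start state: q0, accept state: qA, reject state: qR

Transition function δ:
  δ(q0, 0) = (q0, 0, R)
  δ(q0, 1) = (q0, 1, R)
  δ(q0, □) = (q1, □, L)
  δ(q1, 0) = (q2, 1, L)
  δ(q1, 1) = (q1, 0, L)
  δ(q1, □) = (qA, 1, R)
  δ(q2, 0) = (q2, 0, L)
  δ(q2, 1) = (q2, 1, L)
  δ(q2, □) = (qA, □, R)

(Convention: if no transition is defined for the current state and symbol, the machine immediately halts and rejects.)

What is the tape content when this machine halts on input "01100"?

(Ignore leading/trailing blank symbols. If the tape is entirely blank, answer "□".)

Execution trace:
Initial: [q0]01100
Step 1: δ(q0, 0) = (q0, 0, R) → 0[q0]1100
Step 2: δ(q0, 1) = (q0, 1, R) → 01[q0]100
Step 3: δ(q0, 1) = (q0, 1, R) → 011[q0]00
Step 4: δ(q0, 0) = (q0, 0, R) → 0110[q0]0
Step 5: δ(q0, 0) = (q0, 0, R) → 01100[q0]□
Step 6: δ(q0, □) = (q1, □, L) → 0110[q1]0□
Step 7: δ(q1, 0) = (q2, 1, L) → 011[q2]01□
Step 8: δ(q2, 0) = (q2, 0, L) → 01[q2]101□
Step 9: δ(q2, 1) = (q2, 1, L) → 0[q2]1101□
Step 10: δ(q2, 1) = (q2, 1, L) → [q2]01101□
Step 11: δ(q2, 0) = (q2, 0, L) → [q2]□01101□
Step 12: δ(q2, □) = (qA, □, R) → □[qA]01101□

The machine reaches the accept state qA and halts.

Final tape (ignoring leading/trailing blanks): 01101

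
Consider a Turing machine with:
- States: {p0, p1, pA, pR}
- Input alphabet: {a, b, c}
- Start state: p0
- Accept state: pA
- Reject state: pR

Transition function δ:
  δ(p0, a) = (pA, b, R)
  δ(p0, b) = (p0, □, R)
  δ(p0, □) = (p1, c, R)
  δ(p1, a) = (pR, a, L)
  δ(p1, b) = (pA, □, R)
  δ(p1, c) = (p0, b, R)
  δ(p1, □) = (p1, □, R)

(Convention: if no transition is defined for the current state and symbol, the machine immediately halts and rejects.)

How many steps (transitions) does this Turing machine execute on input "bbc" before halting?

Execution trace:
Initial: [p0]bbc
Step 1: δ(p0, b) = (p0, □, R) → □[p0]bc
Step 2: δ(p0, b) = (p0, □, R) → □□[p0]c

No transition is defined for δ(p0, c). By convention the machine halts and rejects.

The machine executed 2 steps before halting.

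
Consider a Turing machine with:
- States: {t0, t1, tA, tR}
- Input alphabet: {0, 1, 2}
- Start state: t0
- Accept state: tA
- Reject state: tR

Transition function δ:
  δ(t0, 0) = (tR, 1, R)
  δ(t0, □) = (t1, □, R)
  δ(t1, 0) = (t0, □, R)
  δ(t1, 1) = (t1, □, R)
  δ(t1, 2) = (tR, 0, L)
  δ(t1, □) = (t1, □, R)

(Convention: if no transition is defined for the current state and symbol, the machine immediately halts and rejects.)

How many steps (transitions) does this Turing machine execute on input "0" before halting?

Execution trace:
Initial: [t0]0
Step 1: δ(t0, 0) = (tR, 1, R) → 1[tR]□

The machine reaches the reject state tR and halts.

The machine executed 1 step before halting.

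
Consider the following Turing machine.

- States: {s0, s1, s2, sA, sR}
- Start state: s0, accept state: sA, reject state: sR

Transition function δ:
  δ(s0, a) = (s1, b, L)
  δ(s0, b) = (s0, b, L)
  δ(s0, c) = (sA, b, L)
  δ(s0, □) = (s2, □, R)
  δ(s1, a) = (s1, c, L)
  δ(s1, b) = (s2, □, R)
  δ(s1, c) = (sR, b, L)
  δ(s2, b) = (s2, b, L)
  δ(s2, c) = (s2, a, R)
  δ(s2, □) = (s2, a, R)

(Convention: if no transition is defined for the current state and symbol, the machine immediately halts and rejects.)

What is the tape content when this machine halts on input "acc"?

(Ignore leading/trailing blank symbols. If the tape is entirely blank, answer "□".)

Execution trace:
Initial: [s0]acc
Step 1: δ(s0, a) = (s1, b, L) → [s1]□bcc

No transition is defined for δ(s1, □). By convention the machine halts and rejects.

Final tape (ignoring leading/trailing blanks): bcc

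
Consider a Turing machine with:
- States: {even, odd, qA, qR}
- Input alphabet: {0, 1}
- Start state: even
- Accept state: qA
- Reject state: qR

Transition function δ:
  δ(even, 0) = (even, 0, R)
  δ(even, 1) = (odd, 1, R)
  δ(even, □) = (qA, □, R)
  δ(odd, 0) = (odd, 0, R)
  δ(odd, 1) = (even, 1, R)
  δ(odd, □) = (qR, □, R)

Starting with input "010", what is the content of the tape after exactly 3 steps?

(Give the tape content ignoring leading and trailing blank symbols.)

Execution trace:
Initial: [even]010
Step 1: δ(even, 0) = (even, 0, R) → 0[even]10
Step 2: δ(even, 1) = (odd, 1, R) → 01[odd]0
Step 3: δ(odd, 0) = (odd, 0, R) → 010[odd]□

After 3 steps, the tape (ignoring leading/trailing blanks) is: 010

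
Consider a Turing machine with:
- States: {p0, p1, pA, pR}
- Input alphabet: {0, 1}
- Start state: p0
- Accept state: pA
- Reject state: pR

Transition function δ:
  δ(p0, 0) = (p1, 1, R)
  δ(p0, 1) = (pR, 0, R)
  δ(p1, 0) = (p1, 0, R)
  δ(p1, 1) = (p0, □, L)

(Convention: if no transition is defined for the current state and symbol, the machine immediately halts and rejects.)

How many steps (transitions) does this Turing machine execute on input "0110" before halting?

Execution trace:
Initial: [p0]0110
Step 1: δ(p0, 0) = (p1, 1, R) → 1[p1]110
Step 2: δ(p1, 1) = (p0, □, L) → [p0]1□10
Step 3: δ(p0, 1) = (pR, 0, R) → 0[pR]□10

The machine reaches the reject state pR and halts.

The machine executed 3 steps before halting.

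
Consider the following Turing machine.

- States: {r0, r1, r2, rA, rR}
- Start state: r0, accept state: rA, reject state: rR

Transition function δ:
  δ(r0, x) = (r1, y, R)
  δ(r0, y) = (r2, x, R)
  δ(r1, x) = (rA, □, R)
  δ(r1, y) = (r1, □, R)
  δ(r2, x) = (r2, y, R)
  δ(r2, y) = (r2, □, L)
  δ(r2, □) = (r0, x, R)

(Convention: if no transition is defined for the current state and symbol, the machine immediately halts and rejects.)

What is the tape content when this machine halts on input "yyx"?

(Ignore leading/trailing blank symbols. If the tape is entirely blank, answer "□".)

Execution trace:
Initial: [r0]yyx
Step 1: δ(r0, y) = (r2, x, R) → x[r2]yx
Step 2: δ(r2, y) = (r2, □, L) → [r2]x□x
Step 3: δ(r2, x) = (r2, y, R) → y[r2]□x
Step 4: δ(r2, □) = (r0, x, R) → yx[r0]x
Step 5: δ(r0, x) = (r1, y, R) → yxy[r1]□

No transition is defined for δ(r1, □). By convention the machine halts and rejects.

Final tape (ignoring leading/trailing blanks): yxy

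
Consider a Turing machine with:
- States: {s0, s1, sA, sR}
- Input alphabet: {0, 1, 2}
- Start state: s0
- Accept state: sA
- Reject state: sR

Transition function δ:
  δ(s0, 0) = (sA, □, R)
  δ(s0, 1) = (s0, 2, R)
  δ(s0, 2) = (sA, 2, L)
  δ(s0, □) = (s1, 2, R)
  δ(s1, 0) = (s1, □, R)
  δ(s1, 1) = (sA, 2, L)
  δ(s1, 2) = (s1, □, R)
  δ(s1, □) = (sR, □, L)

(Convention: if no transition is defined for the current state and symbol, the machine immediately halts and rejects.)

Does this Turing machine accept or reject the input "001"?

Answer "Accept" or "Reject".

Execution trace:
Initial: [s0]001
Step 1: δ(s0, 0) = (sA, □, R) → □[sA]01

The machine reaches the accept state sA and halts.

Answer: Accept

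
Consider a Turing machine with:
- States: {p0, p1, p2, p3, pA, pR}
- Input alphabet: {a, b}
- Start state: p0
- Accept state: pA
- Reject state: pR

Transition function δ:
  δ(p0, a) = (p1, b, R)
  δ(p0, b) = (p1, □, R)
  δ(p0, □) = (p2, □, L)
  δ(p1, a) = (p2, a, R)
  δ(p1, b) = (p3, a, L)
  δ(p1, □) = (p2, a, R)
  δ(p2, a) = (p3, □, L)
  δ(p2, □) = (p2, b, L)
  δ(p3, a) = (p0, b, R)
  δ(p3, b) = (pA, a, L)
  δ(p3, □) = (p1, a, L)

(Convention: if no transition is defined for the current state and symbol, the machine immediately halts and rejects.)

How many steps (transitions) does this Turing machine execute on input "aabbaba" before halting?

Execution trace:
Initial: [p0]aabbaba
Step 1: δ(p0, a) = (p1, b, R) → b[p1]abbaba
Step 2: δ(p1, a) = (p2, a, R) → ba[p2]bbaba

No transition is defined for δ(p2, b). By convention the machine halts and rejects.

The machine executed 2 steps before halting.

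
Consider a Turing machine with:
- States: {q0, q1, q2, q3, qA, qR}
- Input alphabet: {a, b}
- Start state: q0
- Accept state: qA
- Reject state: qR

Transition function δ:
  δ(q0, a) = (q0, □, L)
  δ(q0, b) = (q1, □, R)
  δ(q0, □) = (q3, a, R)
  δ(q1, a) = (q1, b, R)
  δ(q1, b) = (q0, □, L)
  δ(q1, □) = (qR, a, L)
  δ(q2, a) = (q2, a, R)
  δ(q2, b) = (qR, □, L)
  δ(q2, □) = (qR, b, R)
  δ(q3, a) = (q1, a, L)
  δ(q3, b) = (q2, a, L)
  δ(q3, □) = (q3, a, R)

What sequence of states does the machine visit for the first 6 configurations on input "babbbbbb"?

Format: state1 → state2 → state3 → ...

Execution trace:
Initial: [q0]babbbbbb
Step 1: δ(q0, b) = (q1, □, R) → □[q1]abbbbbb
Step 2: δ(q1, a) = (q1, b, R) → □b[q1]bbbbbb
Step 3: δ(q1, b) = (q0, □, L) → □[q0]b□bbbbb
Step 4: δ(q0, b) = (q1, □, R) → □□[q1]□bbbbb
Step 5: δ(q1, □) = (qR, a, L) → □[qR]□abbbbb

The machine reaches the reject state qR and halts.

State sequence: q0 → q1 → q1 → q0 → q1 → qR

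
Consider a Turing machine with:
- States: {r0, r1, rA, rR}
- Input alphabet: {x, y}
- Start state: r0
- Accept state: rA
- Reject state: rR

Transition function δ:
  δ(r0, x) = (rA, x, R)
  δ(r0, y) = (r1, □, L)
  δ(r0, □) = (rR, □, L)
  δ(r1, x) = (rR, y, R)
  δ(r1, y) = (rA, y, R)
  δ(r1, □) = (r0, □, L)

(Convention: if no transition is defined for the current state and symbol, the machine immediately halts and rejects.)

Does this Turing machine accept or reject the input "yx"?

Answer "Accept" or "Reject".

Execution trace:
Initial: [r0]yx
Step 1: δ(r0, y) = (r1, □, L) → [r1]□□x
Step 2: δ(r1, □) = (r0, □, L) → [r0]□□□x
Step 3: δ(r0, □) = (rR, □, L) → [rR]□□□□x

The machine reaches the reject state rR and halts.

Answer: Reject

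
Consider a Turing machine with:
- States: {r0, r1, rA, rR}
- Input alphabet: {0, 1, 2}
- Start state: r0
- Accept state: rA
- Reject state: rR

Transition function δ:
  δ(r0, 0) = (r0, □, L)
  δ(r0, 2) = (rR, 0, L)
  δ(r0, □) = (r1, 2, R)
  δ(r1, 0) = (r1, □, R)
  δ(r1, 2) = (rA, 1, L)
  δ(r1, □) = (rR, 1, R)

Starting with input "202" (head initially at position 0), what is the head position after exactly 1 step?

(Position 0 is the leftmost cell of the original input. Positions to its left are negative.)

Execution trace (head position shown):
Step 0: [r0]202  (head at position 0)
Step 1: move left → [rR]□002  (head at position -1)

After 1 step, the head is at position -1.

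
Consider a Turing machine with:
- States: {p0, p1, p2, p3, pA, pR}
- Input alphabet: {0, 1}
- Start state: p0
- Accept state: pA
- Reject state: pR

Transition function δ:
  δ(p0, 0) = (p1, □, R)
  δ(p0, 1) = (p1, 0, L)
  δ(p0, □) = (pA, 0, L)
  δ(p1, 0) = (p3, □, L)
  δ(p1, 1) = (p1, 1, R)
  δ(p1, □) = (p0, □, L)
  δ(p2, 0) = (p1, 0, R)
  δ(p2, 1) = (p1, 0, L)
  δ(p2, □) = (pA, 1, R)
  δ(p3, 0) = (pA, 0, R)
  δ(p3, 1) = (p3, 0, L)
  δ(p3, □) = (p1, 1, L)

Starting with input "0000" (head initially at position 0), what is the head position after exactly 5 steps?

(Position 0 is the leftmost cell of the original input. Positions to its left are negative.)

Execution trace (head position shown):
Step 0: [p0]0000  (head at position 0)
Step 1: move right → □[p1]000  (head at position 1)
Step 2: move left → [p3]□□00  (head at position 0)
Step 3: move left → [p1]□1□00  (head at position -1)
Step 4: move left → [p0]□□1□00  (head at position -2)
Step 5: move left → [pA]□0□1□00  (head at position -3)

After 5 steps, the head is at position -3.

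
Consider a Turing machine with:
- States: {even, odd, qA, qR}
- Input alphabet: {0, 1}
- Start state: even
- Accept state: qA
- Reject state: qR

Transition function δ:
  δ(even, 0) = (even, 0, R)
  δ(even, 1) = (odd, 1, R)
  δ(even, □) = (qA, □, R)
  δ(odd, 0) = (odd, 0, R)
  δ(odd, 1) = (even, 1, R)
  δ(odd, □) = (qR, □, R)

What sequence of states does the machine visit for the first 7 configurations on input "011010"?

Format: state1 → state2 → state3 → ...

Execution trace:
Initial: [even]011010
Step 1: δ(even, 0) = (even, 0, R) → 0[even]11010
Step 2: δ(even, 1) = (odd, 1, R) → 01[odd]1010
Step 3: δ(odd, 1) = (even, 1, R) → 011[even]010
Step 4: δ(even, 0) = (even, 0, R) → 0110[even]10
Step 5: δ(even, 1) = (odd, 1, R) → 01101[odd]0
Step 6: δ(odd, 0) = (odd, 0, R) → 011010[odd]□

State sequence: even → even → odd → even → even → odd → odd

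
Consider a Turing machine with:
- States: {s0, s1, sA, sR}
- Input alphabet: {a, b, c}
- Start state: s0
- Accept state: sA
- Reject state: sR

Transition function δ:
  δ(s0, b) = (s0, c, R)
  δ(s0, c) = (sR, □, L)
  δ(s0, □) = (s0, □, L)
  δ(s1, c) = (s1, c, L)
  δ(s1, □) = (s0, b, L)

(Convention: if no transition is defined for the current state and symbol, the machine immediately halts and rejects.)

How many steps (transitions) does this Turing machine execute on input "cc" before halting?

Execution trace:
Initial: [s0]cc
Step 1: δ(s0, c) = (sR, □, L) → [sR]□□c

The machine reaches the reject state sR and halts.

The machine executed 1 step before halting.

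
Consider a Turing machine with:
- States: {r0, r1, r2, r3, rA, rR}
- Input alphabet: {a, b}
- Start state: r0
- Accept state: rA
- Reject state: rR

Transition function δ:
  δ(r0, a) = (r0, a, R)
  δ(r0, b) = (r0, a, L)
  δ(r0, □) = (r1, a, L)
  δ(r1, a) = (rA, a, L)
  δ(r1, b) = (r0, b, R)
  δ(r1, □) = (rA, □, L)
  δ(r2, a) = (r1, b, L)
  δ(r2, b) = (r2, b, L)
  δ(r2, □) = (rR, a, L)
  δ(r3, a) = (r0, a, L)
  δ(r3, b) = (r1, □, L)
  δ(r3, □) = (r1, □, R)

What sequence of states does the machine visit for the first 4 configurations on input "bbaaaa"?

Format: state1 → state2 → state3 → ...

Execution trace:
Initial: [r0]bbaaaa
Step 1: δ(r0, b) = (r0, a, L) → [r0]□abaaaa
Step 2: δ(r0, □) = (r1, a, L) → [r1]□aabaaaa
Step 3: δ(r1, □) = (rA, □, L) → [rA]□□aabaaaa

The machine reaches the accept state rA and halts.

State sequence: r0 → r0 → r1 → rA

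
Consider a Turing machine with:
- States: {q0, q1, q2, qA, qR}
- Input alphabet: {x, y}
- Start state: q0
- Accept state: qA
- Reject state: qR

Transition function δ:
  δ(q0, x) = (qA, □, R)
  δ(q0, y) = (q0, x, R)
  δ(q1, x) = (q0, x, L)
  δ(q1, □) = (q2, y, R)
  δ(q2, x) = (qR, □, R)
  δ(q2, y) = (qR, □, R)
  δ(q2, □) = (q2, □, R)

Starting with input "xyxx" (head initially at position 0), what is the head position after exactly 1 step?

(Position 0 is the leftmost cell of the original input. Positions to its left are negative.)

Execution trace (head position shown):
Step 0: [q0]xyxx  (head at position 0)
Step 1: move right → □[qA]yxx  (head at position 1)

After 1 step, the head is at position 1.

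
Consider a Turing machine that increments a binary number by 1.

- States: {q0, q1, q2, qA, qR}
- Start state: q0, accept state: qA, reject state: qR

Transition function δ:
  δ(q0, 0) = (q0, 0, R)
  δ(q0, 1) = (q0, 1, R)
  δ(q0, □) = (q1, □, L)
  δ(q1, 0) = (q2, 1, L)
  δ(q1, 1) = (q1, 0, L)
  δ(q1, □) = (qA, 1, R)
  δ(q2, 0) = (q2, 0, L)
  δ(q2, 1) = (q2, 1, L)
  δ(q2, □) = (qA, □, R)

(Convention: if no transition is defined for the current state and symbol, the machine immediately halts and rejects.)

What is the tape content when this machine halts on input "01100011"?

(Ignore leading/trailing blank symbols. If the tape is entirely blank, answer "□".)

Execution trace:
Initial: [q0]01100011
Step 1: δ(q0, 0) = (q0, 0, R) → 0[q0]1100011
Step 2: δ(q0, 1) = (q0, 1, R) → 01[q0]100011
Step 3: δ(q0, 1) = (q0, 1, R) → 011[q0]00011
Step 4: δ(q0, 0) = (q0, 0, R) → 0110[q0]0011
Step 5: δ(q0, 0) = (q0, 0, R) → 01100[q0]011
Step 6: δ(q0, 0) = (q0, 0, R) → 011000[q0]11
Step 7: δ(q0, 1) = (q0, 1, R) → 0110001[q0]1
Step 8: δ(q0, 1) = (q0, 1, R) → 01100011[q0]□
Step 9: δ(q0, □) = (q1, □, L) → 0110001[q1]1□
Step 10: δ(q1, 1) = (q1, 0, L) → 011000[q1]10□
Step 11: δ(q1, 1) = (q1, 0, L) → 01100[q1]000□
Step 12: δ(q1, 0) = (q2, 1, L) → 0110[q2]0100□
Step 13: δ(q2, 0) = (q2, 0, L) → 011[q2]00100□
Step 14: δ(q2, 0) = (q2, 0, L) → 01[q2]100100□
Step 15: δ(q2, 1) = (q2, 1, L) → 0[q2]1100100□
Step 16: δ(q2, 1) = (q2, 1, L) → [q2]01100100□
Step 17: δ(q2, 0) = (q2, 0, L) → [q2]□01100100□
Step 18: δ(q2, □) = (qA, □, R) → □[qA]01100100□

The machine reaches the accept state qA and halts.

Final tape (ignoring leading/trailing blanks): 01100100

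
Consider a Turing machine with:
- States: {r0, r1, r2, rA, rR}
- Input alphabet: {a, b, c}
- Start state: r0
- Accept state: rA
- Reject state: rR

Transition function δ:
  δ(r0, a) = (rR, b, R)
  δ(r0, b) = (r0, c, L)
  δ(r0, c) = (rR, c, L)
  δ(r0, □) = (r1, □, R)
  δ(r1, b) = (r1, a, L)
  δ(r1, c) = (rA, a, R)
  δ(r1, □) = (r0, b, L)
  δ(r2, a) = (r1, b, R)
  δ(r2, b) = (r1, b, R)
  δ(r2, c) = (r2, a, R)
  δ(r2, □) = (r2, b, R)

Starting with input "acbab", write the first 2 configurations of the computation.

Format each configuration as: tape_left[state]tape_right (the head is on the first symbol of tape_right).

Transitions applied:
Step 1: δ(r0, a) = (rR, b, R)

The first 2 configurations are:
[r0]acbab ⊢ b[rR]cbab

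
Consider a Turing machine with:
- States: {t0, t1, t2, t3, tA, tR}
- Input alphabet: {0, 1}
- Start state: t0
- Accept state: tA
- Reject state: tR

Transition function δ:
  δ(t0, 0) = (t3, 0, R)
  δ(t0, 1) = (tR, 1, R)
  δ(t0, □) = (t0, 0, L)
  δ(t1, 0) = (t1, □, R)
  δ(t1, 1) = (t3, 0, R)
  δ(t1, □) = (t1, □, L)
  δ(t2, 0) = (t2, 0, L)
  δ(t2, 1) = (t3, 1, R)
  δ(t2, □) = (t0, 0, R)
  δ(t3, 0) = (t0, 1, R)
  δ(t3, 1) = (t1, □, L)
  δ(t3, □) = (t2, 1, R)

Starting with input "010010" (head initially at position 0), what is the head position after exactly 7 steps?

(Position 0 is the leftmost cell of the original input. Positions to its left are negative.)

Execution trace (head position shown):
Step 0: [t0]010010  (head at position 0)
Step 1: move right → 0[t3]10010  (head at position 1)
Step 2: move left → [t1]0□0010  (head at position 0)
Step 3: move right → □[t1]□0010  (head at position 1)
Step 4: move left → [t1]□□0010  (head at position 0)
Step 5: move left → [t1]□□□0010  (head at position -1)
Step 6: move left → [t1]□□□□0010  (head at position -2)
Step 7: move left → [t1]□□□□□0010  (head at position -3)

After 7 steps, the head is at position -3.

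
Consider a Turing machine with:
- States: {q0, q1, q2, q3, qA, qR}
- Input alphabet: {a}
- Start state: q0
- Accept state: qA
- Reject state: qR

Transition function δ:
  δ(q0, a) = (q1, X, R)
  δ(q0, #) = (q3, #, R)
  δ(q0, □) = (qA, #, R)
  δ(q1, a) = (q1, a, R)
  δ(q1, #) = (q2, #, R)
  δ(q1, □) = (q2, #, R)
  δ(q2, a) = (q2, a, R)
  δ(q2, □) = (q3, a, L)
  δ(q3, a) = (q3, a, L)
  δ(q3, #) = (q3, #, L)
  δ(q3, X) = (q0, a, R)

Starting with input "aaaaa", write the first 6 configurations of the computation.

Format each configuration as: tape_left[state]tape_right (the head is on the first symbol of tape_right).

Transitions applied:
Step 1: δ(q0, a) = (q1, X, R)
Step 2: δ(q1, a) = (q1, a, R)
Step 3: δ(q1, a) = (q1, a, R)
Step 4: δ(q1, a) = (q1, a, R)
Step 5: δ(q1, a) = (q1, a, R)

The first 6 configurations are:
[q0]aaaaa ⊢ X[q1]aaaa ⊢ Xa[q1]aaa ⊢ Xaa[q1]aa ⊢ Xaaa[q1]a ⊢ Xaaaa[q1]□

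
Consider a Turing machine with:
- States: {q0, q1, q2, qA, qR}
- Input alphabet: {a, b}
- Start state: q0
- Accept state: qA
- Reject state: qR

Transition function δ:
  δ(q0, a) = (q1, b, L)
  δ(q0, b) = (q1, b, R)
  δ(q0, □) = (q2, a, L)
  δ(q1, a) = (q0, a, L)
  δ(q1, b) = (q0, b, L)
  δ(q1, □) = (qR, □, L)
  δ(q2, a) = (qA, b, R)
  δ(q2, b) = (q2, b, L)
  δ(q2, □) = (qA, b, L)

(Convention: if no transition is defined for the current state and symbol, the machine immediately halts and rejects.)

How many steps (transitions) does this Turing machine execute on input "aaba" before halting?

Execution trace:
Initial: [q0]aaba
Step 1: δ(q0, a) = (q1, b, L) → [q1]□baba
Step 2: δ(q1, □) = (qR, □, L) → [qR]□□baba

The machine reaches the reject state qR and halts.

The machine executed 2 steps before halting.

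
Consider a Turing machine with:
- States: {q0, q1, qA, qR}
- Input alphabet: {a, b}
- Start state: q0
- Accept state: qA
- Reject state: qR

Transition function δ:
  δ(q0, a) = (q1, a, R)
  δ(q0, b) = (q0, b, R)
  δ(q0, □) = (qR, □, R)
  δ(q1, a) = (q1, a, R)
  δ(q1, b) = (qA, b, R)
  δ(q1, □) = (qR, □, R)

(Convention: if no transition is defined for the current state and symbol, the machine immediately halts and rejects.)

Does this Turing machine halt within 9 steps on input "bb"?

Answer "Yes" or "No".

Execution trace:
Initial: [q0]bb
Step 1: δ(q0, b) = (q0, b, R) → b[q0]b
Step 2: δ(q0, b) = (q0, b, R) → bb[q0]□
Step 3: δ(q0, □) = (qR, □, R) → bb□[qR]□

The machine reaches the reject state qR and halts.
The machine halted after 3 steps (within the 9-step bound).

Answer: Yes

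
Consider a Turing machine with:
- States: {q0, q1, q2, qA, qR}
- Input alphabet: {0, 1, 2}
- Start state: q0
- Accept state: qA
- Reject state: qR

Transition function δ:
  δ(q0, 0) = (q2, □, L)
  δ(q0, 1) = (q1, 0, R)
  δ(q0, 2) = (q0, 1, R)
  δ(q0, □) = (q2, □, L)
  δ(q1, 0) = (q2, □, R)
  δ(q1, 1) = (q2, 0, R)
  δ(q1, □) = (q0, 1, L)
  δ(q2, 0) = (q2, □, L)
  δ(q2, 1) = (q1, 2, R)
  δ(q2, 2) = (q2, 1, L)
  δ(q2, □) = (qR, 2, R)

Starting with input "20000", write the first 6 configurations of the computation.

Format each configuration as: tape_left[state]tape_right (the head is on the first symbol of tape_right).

Transitions applied:
Step 1: δ(q0, 2) = (q0, 1, R)
Step 2: δ(q0, 0) = (q2, □, L)
Step 3: δ(q2, 1) = (q1, 2, R)
Step 4: δ(q1, □) = (q0, 1, L)
Step 5: δ(q0, 2) = (q0, 1, R)

The first 6 configurations are:
[q0]20000 ⊢ 1[q0]0000 ⊢ [q2]1□000 ⊢ 2[q1]□000 ⊢ [q0]21000 ⊢ 1[q0]1000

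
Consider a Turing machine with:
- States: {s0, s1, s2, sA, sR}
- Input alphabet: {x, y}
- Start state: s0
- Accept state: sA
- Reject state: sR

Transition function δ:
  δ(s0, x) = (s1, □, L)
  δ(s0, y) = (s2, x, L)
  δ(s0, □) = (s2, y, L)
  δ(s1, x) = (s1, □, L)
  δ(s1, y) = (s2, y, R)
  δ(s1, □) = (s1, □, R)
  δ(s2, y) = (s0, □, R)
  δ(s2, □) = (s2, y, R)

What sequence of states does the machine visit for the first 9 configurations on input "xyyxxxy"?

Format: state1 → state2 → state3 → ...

Execution trace:
Initial: [s0]xyyxxxy
Step 1: δ(s0, x) = (s1, □, L) → [s1]□□yyxxxy
Step 2: δ(s1, □) = (s1, □, R) → □[s1]□yyxxxy
Step 3: δ(s1, □) = (s1, □, R) → □□[s1]yyxxxy
Step 4: δ(s1, y) = (s2, y, R) → □□y[s2]yxxxy
Step 5: δ(s2, y) = (s0, □, R) → □□y□[s0]xxxy
Step 6: δ(s0, x) = (s1, □, L) → □□y[s1]□□xxy
Step 7: δ(s1, □) = (s1, □, R) → □□y□[s1]□xxy
Step 8: δ(s1, □) = (s1, □, R) → □□y□□[s1]xxy

State sequence: s0 → s1 → s1 → s1 → s2 → s0 → s1 → s1 → s1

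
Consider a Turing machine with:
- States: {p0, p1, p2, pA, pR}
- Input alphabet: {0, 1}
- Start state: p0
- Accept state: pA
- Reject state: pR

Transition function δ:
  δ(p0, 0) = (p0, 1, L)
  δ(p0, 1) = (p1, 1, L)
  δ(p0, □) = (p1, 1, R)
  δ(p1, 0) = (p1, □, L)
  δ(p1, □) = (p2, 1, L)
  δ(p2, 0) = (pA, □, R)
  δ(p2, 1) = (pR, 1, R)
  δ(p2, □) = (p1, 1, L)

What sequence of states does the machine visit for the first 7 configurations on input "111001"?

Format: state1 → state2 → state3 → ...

Execution trace:
Initial: [p0]111001
Step 1: δ(p0, 1) = (p1, 1, L) → [p1]□111001
Step 2: δ(p1, □) = (p2, 1, L) → [p2]□1111001
Step 3: δ(p2, □) = (p1, 1, L) → [p1]□11111001
Step 4: δ(p1, □) = (p2, 1, L) → [p2]□111111001
Step 5: δ(p2, □) = (p1, 1, L) → [p1]□1111111001
Step 6: δ(p1, □) = (p2, 1, L) → [p2]□11111111001

State sequence: p0 → p1 → p2 → p1 → p2 → p1 → p2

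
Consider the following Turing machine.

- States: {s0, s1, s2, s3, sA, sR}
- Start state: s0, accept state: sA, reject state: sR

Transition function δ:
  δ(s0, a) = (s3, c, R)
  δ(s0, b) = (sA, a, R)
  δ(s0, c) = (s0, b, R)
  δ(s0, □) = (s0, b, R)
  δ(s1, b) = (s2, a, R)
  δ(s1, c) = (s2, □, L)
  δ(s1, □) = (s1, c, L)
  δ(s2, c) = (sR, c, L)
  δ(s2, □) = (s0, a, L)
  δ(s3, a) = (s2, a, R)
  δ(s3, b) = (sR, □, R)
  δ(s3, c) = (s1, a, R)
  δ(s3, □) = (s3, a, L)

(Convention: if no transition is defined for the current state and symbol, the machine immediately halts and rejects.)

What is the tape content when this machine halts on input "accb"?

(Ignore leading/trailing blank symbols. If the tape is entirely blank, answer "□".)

Execution trace:
Initial: [s0]accb
Step 1: δ(s0, a) = (s3, c, R) → c[s3]ccb
Step 2: δ(s3, c) = (s1, a, R) → ca[s1]cb
Step 3: δ(s1, c) = (s2, □, L) → c[s2]a□b

No transition is defined for δ(s2, a). By convention the machine halts and rejects.

Final tape (ignoring leading/trailing blanks): ca□b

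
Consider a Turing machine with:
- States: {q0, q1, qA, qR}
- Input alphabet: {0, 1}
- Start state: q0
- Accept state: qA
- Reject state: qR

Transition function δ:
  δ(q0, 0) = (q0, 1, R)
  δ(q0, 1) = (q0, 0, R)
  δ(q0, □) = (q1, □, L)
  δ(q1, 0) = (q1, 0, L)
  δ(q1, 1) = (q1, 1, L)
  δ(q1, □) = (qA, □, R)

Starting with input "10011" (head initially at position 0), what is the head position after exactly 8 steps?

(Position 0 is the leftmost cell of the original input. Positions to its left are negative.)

Execution trace (head position shown):
Step 0: [q0]10011  (head at position 0)
Step 1: move right → 0[q0]0011  (head at position 1)
Step 2: move right → 01[q0]011  (head at position 2)
Step 3: move right → 011[q0]11  (head at position 3)
Step 4: move right → 0110[q0]1  (head at position 4)
Step 5: move right → 01100[q0]□  (head at position 5)
Step 6: move left → 0110[q1]0□  (head at position 4)
Step 7: move left → 011[q1]00□  (head at position 3)
Step 8: move left → 01[q1]100□  (head at position 2)

After 8 steps, the head is at position 2.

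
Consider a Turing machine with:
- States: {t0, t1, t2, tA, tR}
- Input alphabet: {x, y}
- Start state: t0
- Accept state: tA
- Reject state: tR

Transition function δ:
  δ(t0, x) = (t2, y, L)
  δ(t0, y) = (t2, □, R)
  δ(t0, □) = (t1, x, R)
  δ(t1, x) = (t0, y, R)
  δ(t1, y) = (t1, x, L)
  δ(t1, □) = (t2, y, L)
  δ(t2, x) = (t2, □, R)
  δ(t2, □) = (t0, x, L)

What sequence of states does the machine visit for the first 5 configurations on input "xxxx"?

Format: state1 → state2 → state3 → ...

Execution trace:
Initial: [t0]xxxx
Step 1: δ(t0, x) = (t2, y, L) → [t2]□yxxx
Step 2: δ(t2, □) = (t0, x, L) → [t0]□xyxxx
Step 3: δ(t0, □) = (t1, x, R) → x[t1]xyxxx
Step 4: δ(t1, x) = (t0, y, R) → xy[t0]yxxx

State sequence: t0 → t2 → t0 → t1 → t0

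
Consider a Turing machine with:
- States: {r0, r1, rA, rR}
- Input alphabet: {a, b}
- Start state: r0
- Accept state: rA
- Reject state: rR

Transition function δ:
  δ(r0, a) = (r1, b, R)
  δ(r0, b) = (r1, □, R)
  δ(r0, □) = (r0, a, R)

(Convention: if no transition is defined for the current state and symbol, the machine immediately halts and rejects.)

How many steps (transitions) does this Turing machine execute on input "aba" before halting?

Execution trace:
Initial: [r0]aba
Step 1: δ(r0, a) = (r1, b, R) → b[r1]ba

No transition is defined for δ(r1, b). By convention the machine halts and rejects.

The machine executed 1 step before halting.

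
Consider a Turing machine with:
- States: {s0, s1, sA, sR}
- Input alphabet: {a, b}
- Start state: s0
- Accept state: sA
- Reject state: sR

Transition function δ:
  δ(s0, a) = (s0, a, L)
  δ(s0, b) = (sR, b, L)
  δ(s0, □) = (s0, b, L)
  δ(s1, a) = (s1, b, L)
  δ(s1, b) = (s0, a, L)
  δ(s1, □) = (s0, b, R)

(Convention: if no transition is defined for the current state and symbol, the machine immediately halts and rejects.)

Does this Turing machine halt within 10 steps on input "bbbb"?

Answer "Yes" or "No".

Execution trace:
Initial: [s0]bbbb
Step 1: δ(s0, b) = (sR, b, L) → [sR]□bbbb

The machine reaches the reject state sR and halts.
The machine halted after 1 step (within the 10-step bound).

Answer: Yes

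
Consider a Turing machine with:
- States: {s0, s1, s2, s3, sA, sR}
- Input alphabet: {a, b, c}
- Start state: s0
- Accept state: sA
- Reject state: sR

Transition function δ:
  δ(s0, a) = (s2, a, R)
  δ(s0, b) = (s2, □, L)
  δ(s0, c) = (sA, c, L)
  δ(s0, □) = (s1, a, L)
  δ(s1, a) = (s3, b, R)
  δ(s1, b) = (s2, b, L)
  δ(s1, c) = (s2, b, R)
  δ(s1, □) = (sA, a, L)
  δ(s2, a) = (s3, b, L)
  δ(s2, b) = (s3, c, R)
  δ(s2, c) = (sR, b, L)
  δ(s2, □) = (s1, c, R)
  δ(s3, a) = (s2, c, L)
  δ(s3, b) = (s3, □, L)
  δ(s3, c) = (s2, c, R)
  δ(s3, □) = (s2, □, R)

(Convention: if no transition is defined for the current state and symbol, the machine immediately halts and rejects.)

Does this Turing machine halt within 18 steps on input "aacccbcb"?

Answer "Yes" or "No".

Execution trace:
Initial: [s0]aacccbcb
Step 1: δ(s0, a) = (s2, a, R) → a[s2]acccbcb
Step 2: δ(s2, a) = (s3, b, L) → [s3]abcccbcb
Step 3: δ(s3, a) = (s2, c, L) → [s2]□cbcccbcb
Step 4: δ(s2, □) = (s1, c, R) → c[s1]cbcccbcb
Step 5: δ(s1, c) = (s2, b, R) → cb[s2]bcccbcb
Step 6: δ(s2, b) = (s3, c, R) → cbc[s3]cccbcb
Step 7: δ(s3, c) = (s2, c, R) → cbcc[s2]ccbcb
Step 8: δ(s2, c) = (sR, b, L) → cbc[sR]cbcbcb

The machine reaches the reject state sR and halts.
The machine halted after 8 steps (within the 18-step bound).

Answer: Yes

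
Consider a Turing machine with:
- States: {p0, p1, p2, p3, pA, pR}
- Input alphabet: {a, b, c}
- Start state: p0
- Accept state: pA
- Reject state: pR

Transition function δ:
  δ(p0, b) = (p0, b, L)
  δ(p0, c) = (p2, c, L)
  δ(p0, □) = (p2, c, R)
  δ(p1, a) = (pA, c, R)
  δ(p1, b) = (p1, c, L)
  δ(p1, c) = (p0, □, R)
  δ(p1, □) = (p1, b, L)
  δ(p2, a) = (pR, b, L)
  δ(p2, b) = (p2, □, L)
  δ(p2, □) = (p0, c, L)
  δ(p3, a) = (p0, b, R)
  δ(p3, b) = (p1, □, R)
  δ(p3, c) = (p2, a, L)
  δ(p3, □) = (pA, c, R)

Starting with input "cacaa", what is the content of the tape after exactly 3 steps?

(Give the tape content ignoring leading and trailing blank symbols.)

Execution trace:
Initial: [p0]cacaa
Step 1: δ(p0, c) = (p2, c, L) → [p2]□cacaa
Step 2: δ(p2, □) = (p0, c, L) → [p0]□ccacaa
Step 3: δ(p0, □) = (p2, c, R) → c[p2]ccacaa

No transition is defined for δ(p2, c). By convention the machine halts and rejects.

After 3 steps, the tape (ignoring leading/trailing blanks) is: cccacaa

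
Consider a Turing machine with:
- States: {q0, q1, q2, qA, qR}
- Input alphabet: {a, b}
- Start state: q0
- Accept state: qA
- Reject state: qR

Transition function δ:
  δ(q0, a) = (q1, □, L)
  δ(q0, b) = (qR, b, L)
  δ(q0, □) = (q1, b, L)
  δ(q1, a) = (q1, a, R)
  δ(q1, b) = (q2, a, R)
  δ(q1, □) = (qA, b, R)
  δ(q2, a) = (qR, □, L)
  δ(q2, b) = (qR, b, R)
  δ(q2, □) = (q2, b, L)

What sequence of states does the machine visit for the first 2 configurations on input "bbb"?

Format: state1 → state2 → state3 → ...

Execution trace:
Initial: [q0]bbb
Step 1: δ(q0, b) = (qR, b, L) → [qR]□bbb

The machine reaches the reject state qR and halts.

State sequence: q0 → qR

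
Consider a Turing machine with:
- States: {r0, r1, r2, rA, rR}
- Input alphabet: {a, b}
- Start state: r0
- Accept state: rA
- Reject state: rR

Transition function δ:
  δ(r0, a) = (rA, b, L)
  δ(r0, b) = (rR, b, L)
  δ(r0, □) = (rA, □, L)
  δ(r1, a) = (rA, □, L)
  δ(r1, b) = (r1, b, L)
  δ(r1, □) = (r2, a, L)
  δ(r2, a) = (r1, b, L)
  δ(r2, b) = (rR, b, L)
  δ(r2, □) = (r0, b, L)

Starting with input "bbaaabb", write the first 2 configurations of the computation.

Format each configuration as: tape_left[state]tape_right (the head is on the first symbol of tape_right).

Transitions applied:
Step 1: δ(r0, b) = (rR, b, L)

The first 2 configurations are:
[r0]bbaaabb ⊢ [rR]□bbaaabb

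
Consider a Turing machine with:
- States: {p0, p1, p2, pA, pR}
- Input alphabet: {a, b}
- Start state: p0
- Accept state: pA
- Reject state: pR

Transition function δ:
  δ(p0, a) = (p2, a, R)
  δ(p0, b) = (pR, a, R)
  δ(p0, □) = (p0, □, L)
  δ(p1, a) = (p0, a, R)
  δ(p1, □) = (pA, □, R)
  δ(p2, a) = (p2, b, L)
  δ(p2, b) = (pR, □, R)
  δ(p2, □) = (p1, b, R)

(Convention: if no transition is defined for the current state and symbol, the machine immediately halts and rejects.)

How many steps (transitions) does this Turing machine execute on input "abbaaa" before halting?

Execution trace:
Initial: [p0]abbaaa
Step 1: δ(p0, a) = (p2, a, R) → a[p2]bbaaa
Step 2: δ(p2, b) = (pR, □, R) → a□[pR]baaa

The machine reaches the reject state pR and halts.

The machine executed 2 steps before halting.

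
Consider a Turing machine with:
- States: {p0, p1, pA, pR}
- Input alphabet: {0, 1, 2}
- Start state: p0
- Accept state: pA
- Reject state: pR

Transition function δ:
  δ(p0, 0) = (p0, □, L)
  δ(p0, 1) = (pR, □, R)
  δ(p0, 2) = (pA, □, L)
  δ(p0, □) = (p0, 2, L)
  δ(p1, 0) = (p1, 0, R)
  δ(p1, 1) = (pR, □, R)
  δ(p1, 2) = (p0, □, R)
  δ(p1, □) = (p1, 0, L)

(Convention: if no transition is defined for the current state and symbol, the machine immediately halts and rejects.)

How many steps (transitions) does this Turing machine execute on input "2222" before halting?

Execution trace:
Initial: [p0]2222
Step 1: δ(p0, 2) = (pA, □, L) → [pA]□□222

The machine reaches the accept state pA and halts.

The machine executed 1 step before halting.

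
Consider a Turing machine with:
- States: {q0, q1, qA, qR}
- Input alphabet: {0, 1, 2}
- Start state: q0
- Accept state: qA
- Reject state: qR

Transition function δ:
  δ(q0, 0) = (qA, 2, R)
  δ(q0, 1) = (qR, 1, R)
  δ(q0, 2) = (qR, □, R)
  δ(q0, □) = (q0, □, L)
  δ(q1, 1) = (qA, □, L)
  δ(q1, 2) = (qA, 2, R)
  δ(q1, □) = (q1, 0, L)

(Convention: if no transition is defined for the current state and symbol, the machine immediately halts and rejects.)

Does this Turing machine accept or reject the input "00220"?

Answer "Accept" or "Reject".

Execution trace:
Initial: [q0]00220
Step 1: δ(q0, 0) = (qA, 2, R) → 2[qA]0220

The machine reaches the accept state qA and halts.

Answer: Accept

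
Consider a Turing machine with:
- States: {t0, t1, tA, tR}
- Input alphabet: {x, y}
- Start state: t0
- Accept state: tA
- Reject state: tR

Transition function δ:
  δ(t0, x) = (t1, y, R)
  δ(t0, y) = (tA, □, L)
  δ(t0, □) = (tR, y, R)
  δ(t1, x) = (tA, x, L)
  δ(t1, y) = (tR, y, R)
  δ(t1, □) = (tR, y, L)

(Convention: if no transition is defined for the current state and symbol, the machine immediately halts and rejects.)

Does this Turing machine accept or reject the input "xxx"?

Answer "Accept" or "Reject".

Execution trace:
Initial: [t0]xxx
Step 1: δ(t0, x) = (t1, y, R) → y[t1]xx
Step 2: δ(t1, x) = (tA, x, L) → [tA]yxx

The machine reaches the accept state tA and halts.

Answer: Accept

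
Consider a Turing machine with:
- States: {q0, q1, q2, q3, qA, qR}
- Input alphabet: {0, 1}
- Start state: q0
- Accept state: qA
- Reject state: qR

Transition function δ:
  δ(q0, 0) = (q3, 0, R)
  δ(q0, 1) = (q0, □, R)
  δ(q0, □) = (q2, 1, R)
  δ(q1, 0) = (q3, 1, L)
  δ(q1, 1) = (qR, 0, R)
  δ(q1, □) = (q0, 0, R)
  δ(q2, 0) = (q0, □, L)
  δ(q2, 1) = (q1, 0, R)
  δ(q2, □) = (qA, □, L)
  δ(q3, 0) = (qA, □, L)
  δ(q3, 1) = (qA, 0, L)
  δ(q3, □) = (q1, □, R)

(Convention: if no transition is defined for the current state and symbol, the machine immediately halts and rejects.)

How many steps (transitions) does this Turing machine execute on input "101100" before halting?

Execution trace:
Initial: [q0]101100
Step 1: δ(q0, 1) = (q0, □, R) → □[q0]01100
Step 2: δ(q0, 0) = (q3, 0, R) → □0[q3]1100
Step 3: δ(q3, 1) = (qA, 0, L) → □[qA]00100

The machine reaches the accept state qA and halts.

The machine executed 3 steps before halting.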